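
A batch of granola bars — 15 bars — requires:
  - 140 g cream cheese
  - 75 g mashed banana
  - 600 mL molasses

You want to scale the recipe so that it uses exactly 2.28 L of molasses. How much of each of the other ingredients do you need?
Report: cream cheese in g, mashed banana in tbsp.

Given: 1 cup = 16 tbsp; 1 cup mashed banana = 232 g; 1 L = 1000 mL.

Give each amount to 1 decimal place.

The original recipe has 0.6 L of molasses, so the scaling factor is 2.28 ÷ 0.6 = 19/5 = 3.8.
cream cheese: 140 g × 19/5 = 532.0 g
mashed banana: 75 g × 19/5 ÷ 232 g/cup × 16 tbsp/cup ≈ 19.7 tbsp

cream cheese: 532.0 g; mashed banana: 19.7 tbsp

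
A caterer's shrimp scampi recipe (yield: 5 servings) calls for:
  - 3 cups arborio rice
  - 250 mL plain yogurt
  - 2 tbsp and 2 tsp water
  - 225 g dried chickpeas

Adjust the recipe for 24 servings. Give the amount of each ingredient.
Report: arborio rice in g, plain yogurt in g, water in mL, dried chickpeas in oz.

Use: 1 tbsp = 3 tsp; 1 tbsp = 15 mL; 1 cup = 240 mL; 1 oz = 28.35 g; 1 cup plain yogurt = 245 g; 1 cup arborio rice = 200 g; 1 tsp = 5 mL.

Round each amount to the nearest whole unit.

arborio rice: 2880 g; plain yogurt: 1225 g; water: 192 mL; dried chickpeas: 38 oz

Scaling factor: 24/5 = 4.8.
arborio rice: 3 cup × 24/5 × 200 g/cup = 2880 g
plain yogurt: 250 mL × 24/5 ÷ 240 mL/cup × 245 g/cup = 1225 g
water: (2 tbsp + 2 tsp = 8/3 tbsp) × 24/5 × 15 mL/tbsp = 192 mL
dried chickpeas: 225 g × 24/5 ÷ 28.35 g/oz ≈ 38 oz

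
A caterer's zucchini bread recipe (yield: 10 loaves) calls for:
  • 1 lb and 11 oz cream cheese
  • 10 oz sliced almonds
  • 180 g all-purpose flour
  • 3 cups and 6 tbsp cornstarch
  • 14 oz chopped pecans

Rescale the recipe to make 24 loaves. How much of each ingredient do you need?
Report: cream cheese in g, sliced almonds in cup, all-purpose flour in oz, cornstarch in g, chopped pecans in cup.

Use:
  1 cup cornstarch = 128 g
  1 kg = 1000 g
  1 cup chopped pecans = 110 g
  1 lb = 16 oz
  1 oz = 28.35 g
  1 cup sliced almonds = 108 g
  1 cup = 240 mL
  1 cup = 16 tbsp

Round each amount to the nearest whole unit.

Scaling factor: 24/10 = 12/5 = 2.4.
cream cheese: (1 lb + 11 oz = 1.6875 lb) × 12/5 × 16 oz/lb × 28.35 g/oz ≈ 1837 g
sliced almonds: 10 oz × 12/5 × 28.35 g/oz ÷ 108 g/cup ≈ 6 cup
all-purpose flour: 180 g × 12/5 ÷ 28.35 g/oz ≈ 15 oz
cornstarch: (3 cup + 6 tbsp = 3.375 cup) × 12/5 × 128 g/cup ≈ 1037 g
chopped pecans: 14 oz × 12/5 × 28.35 g/oz ÷ 110 g/cup ≈ 9 cup

cream cheese: 1837 g; sliced almonds: 6 cup; all-purpose flour: 15 oz; cornstarch: 1037 g; chopped pecans: 9 cup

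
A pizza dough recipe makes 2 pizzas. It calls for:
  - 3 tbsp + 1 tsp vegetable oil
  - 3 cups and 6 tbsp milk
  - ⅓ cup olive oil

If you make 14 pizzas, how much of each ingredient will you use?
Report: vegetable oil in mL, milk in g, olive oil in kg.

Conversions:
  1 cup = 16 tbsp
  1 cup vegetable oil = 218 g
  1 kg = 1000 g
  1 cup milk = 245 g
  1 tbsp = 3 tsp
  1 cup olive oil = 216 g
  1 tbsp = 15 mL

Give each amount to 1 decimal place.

vegetable oil: 350.0 mL; milk: 5788.1 g; olive oil: 0.5 kg

Scaling factor: 14/2 = 7.
vegetable oil: (3 tbsp + 1 tsp = 10/3 tbsp) × 7 × 15 mL/tbsp = 350.0 mL
milk: (3 cup + 6 tbsp = 3.375 cup) × 7 × 245 g/cup ≈ 5788.1 g
olive oil: 1/3 cup × 7 × 216 g/cup ÷ 1000 g/kg ≈ 0.5 kg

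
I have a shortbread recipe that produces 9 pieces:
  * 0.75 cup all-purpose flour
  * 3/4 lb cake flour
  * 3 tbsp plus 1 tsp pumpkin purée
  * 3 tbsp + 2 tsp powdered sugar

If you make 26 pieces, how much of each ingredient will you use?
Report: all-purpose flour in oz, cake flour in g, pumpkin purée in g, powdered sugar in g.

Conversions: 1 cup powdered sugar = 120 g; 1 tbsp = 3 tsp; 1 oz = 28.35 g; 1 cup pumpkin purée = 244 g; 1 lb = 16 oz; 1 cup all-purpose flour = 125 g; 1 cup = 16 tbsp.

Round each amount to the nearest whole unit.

all-purpose flour: 10 oz; cake flour: 983 g; pumpkin purée: 147 g; powdered sugar: 79 g

Scaling factor: 26/9.
all-purpose flour: 0.75 cup × 26/9 × 125 g/cup ÷ 28.35 g/oz ≈ 10 oz
cake flour: 0.75 lb × 26/9 × 16 oz/lb × 28.35 g/oz ≈ 983 g
pumpkin purée: (3 tbsp + 1 tsp = 10/3 tbsp) × 26/9 ÷ 16 tbsp/cup × 244 g/cup ≈ 147 g
powdered sugar: (3 tbsp + 2 tsp = 11/3 tbsp) × 26/9 ÷ 16 tbsp/cup × 120 g/cup ≈ 79 g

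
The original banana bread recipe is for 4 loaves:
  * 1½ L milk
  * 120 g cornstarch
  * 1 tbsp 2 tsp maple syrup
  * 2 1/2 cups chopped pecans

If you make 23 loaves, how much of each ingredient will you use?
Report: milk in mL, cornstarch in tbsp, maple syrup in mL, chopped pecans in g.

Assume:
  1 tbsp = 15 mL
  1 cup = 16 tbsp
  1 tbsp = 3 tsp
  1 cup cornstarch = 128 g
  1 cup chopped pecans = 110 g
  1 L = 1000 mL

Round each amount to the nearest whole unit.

milk: 8625 mL; cornstarch: 86 tbsp; maple syrup: 144 mL; chopped pecans: 1581 g

Scaling factor: 23/4 = 5.75.
milk: 1.5 L × 23/4 × 1000 mL/L = 8625 mL
cornstarch: 120 g × 23/4 ÷ 128 g/cup × 16 tbsp/cup ≈ 86 tbsp
maple syrup: (1 tbsp + 2 tsp = 5/3 tbsp) × 23/4 × 15 mL/tbsp ≈ 144 mL
chopped pecans: 2.5 cup × 23/4 × 110 g/cup ≈ 1581 g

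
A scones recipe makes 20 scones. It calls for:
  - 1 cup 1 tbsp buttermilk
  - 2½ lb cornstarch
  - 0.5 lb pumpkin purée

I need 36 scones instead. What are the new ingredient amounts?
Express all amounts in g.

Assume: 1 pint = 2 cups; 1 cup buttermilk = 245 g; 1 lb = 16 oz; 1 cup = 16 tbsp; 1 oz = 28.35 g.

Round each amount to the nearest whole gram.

buttermilk: 469 g; cornstarch: 2041 g; pumpkin purée: 408 g

Scaling factor: 36/20 = 9/5 = 1.8.
buttermilk: (1 cup + 1 tbsp = 1.0625 cup) × 9/5 × 245 g/cup ≈ 469 g
cornstarch: 2.5 lb × 9/5 × 16 oz/lb × 28.35 g/oz ≈ 2041 g
pumpkin purée: 0.5 lb × 9/5 × 16 oz/lb × 28.35 g/oz ≈ 408 g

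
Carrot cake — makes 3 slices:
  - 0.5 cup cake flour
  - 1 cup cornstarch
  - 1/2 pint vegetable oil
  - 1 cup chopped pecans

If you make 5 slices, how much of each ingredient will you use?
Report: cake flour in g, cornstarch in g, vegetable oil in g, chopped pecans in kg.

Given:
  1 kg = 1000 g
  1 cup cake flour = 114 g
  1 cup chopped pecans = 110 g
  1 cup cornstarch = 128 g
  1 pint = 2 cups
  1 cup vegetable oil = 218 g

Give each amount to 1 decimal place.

Scaling factor: 5/3.
cake flour: 0.5 cup × 5/3 × 114 g/cup = 95.0 g
cornstarch: 1 cup × 5/3 × 128 g/cup ≈ 213.3 g
vegetable oil: 0.5 pint × 5/3 × 2 cup/pint × 218 g/cup ≈ 363.3 g
chopped pecans: 1 cup × 5/3 × 110 g/cup ÷ 1000 g/kg ≈ 0.2 kg

cake flour: 95.0 g; cornstarch: 213.3 g; vegetable oil: 363.3 g; chopped pecans: 0.2 kg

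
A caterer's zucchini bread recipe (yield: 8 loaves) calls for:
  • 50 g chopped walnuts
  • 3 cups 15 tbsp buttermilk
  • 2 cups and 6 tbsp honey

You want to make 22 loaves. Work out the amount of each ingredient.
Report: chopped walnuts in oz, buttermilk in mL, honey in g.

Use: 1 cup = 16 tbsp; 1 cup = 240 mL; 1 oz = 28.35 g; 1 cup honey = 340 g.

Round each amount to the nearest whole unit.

Scaling factor: 22/8 = 11/4 = 2.75.
chopped walnuts: 50 g × 11/4 ÷ 28.35 g/oz ≈ 5 oz
buttermilk: (3 cup + 15 tbsp = 3.9375 cup) × 11/4 × 240 mL/cup ≈ 2599 mL
honey: (2 cup + 6 tbsp = 2.375 cup) × 11/4 × 340 g/cup ≈ 2221 g

chopped walnuts: 5 oz; buttermilk: 2599 mL; honey: 2221 g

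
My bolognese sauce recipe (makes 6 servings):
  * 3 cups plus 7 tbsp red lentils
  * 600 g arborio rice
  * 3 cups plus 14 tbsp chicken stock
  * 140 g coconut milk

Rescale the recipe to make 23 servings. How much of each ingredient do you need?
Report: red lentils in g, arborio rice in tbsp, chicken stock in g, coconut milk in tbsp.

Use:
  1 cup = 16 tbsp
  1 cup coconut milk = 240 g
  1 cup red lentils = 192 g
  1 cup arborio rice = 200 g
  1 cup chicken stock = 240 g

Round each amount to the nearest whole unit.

red lentils: 2530 g; arborio rice: 184 tbsp; chicken stock: 3565 g; coconut milk: 36 tbsp

Scaling factor: 23/6.
red lentils: (3 cup + 7 tbsp = 3.4375 cup) × 23/6 × 192 g/cup = 2530 g
arborio rice: 600 g × 23/6 ÷ 200 g/cup × 16 tbsp/cup = 184 tbsp
chicken stock: (3 cup + 14 tbsp = 3.875 cup) × 23/6 × 240 g/cup = 3565 g
coconut milk: 140 g × 23/6 ÷ 240 g/cup × 16 tbsp/cup ≈ 36 tbsp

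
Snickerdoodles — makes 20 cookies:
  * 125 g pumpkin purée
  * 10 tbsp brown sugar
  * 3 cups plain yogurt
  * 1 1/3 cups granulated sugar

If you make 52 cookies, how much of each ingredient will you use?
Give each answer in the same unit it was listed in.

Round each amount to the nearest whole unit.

pumpkin purée: 325 g; brown sugar: 26 tbsp; plain yogurt: 8 cup; granulated sugar: 3 cup

Scaling factor: 52/20 = 13/5 = 2.6.
pumpkin purée: 125 g × 13/5 = 325 g
brown sugar: 10 tbsp × 13/5 = 26 tbsp
plain yogurt: 3 cup × 13/5 ≈ 8 cup
granulated sugar: 4/3 cup × 13/5 ≈ 3 cup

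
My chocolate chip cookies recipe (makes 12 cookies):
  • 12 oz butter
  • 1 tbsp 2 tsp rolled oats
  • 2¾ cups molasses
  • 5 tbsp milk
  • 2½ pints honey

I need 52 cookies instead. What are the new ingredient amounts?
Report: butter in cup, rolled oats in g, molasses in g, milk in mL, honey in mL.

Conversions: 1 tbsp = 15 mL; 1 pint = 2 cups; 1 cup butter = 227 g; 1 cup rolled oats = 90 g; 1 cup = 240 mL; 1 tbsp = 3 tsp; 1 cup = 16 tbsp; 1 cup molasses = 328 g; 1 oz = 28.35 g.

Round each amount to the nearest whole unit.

butter: 6 cup; rolled oats: 41 g; molasses: 3909 g; milk: 325 mL; honey: 5200 mL

Scaling factor: 52/12 = 13/3.
butter: 12 oz × 13/3 × 28.35 g/oz ÷ 227 g/cup ≈ 6 cup
rolled oats: (1 tbsp + 2 tsp = 5/3 tbsp) × 13/3 ÷ 16 tbsp/cup × 90 g/cup ≈ 41 g
molasses: 2.75 cup × 13/3 × 328 g/cup ≈ 3909 g
milk: 5 tbsp × 13/3 × 15 mL/tbsp = 325 mL
honey: 2.5 pint × 13/3 × 2 cup/pint × 240 mL/cup = 5200 mL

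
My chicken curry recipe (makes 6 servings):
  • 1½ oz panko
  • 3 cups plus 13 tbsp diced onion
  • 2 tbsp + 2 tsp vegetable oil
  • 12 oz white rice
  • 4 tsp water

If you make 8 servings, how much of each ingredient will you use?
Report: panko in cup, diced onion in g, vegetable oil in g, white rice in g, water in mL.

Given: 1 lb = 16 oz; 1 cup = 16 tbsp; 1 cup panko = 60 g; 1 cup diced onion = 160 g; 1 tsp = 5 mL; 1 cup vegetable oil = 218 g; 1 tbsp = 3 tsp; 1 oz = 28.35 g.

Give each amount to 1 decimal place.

Scaling factor: 8/6 = 4/3.
panko: 1.5 oz × 4/3 × 28.35 g/oz ÷ 60 g/cup ≈ 0.9 cup
diced onion: (3 cup + 13 tbsp = 3.8125 cup) × 4/3 × 160 g/cup ≈ 813.3 g
vegetable oil: (2 tbsp + 2 tsp = 8/3 tbsp) × 4/3 ÷ 16 tbsp/cup × 218 g/cup ≈ 48.4 g
white rice: 12 oz × 4/3 × 28.35 g/oz = 453.6 g
water: 4 tsp × 4/3 × 5 mL/tsp ≈ 26.7 mL

panko: 0.9 cup; diced onion: 813.3 g; vegetable oil: 48.4 g; white rice: 453.6 g; water: 26.7 mL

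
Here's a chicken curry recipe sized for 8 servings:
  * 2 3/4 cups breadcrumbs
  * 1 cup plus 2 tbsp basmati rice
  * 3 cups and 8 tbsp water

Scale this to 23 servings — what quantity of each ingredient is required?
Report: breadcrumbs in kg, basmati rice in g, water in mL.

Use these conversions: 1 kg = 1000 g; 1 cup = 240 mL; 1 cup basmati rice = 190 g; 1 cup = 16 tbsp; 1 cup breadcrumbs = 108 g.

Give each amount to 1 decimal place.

Scaling factor: 23/8 = 2.875.
breadcrumbs: 2.75 cup × 23/8 × 108 g/cup ÷ 1000 g/kg ≈ 0.9 kg
basmati rice: (1 cup + 2 tbsp = 1.125 cup) × 23/8 × 190 g/cup ≈ 614.5 g
water: (3 cup + 8 tbsp = 3.5 cup) × 23/8 × 240 mL/cup = 2415.0 mL

breadcrumbs: 0.9 kg; basmati rice: 614.5 g; water: 2415.0 mL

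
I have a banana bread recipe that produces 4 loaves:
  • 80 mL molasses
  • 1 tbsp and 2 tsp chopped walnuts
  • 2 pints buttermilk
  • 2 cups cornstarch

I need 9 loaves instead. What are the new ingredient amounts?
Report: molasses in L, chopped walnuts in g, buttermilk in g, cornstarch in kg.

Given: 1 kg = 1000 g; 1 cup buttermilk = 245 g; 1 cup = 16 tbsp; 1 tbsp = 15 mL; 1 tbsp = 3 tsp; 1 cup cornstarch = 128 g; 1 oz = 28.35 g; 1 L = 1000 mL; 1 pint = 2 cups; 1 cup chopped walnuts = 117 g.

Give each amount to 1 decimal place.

molasses: 0.2 L; chopped walnuts: 27.4 g; buttermilk: 2205.0 g; cornstarch: 0.6 kg

Scaling factor: 9/4 = 2.25.
molasses: 80 mL × 9/4 ÷ 1000 mL/L ≈ 0.2 L
chopped walnuts: (1 tbsp + 2 tsp = 5/3 tbsp) × 9/4 ÷ 16 tbsp/cup × 117 g/cup ≈ 27.4 g
buttermilk: 2 pint × 9/4 × 2 cup/pint × 245 g/cup = 2205.0 g
cornstarch: 2 cup × 9/4 × 128 g/cup ÷ 1000 g/kg ≈ 0.6 kg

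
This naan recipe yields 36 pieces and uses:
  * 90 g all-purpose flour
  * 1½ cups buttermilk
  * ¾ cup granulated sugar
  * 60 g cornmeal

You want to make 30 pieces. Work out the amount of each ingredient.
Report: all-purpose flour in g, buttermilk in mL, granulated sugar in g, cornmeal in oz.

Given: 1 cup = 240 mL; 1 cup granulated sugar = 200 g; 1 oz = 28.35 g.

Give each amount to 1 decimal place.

Scaling factor: 30/36 = 5/6.
all-purpose flour: 90 g × 5/6 = 75.0 g
buttermilk: 1.5 cup × 5/6 × 240 mL/cup = 300.0 mL
granulated sugar: 0.75 cup × 5/6 × 200 g/cup = 125.0 g
cornmeal: 60 g × 5/6 ÷ 28.35 g/oz ≈ 1.8 oz

all-purpose flour: 75.0 g; buttermilk: 300.0 mL; granulated sugar: 125.0 g; cornmeal: 1.8 oz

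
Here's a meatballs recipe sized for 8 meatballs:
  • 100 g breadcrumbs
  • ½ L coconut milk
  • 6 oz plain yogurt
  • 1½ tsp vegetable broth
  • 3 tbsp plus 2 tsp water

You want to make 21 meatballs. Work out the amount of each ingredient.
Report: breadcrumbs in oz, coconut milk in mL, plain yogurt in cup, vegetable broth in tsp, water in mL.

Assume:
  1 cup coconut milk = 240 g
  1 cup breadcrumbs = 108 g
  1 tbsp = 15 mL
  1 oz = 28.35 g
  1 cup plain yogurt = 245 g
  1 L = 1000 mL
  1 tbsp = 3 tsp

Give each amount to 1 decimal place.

Scaling factor: 21/8 = 2.625.
breadcrumbs: 100 g × 21/8 ÷ 28.35 g/oz ≈ 9.3 oz
coconut milk: 0.5 L × 21/8 × 1000 mL/L = 1312.5 mL
plain yogurt: 6 oz × 21/8 × 28.35 g/oz ÷ 245 g/cup ≈ 1.8 cup
vegetable broth: 1.5 tsp × 21/8 ≈ 3.9 tsp
water: (3 tbsp + 2 tsp = 11/3 tbsp) × 21/8 × 15 mL/tbsp ≈ 144.4 mL

breadcrumbs: 9.3 oz; coconut milk: 1312.5 mL; plain yogurt: 1.8 cup; vegetable broth: 3.9 tsp; water: 144.4 mL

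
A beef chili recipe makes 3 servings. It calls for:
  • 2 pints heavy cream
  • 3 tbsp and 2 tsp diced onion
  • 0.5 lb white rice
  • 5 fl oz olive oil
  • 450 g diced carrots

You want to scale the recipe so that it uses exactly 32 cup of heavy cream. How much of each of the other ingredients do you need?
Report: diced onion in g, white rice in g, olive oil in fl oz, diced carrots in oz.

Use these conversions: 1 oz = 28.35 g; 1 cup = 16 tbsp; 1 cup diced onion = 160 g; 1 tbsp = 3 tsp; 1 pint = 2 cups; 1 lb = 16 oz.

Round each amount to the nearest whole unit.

The original recipe has 4 cup of heavy cream, so the scaling factor is 32 ÷ 4 = 8.
diced onion: (3 tbsp + 2 tsp = 11/3 tbsp) × 8 ÷ 16 tbsp/cup × 160 g/cup ≈ 293 g
white rice: 0.5 lb × 8 × 16 oz/lb × 28.35 g/oz ≈ 1814 g
olive oil: 5 fl oz × 8 = 40 fl oz
diced carrots: 450 g × 8 ÷ 28.35 g/oz ≈ 127 oz

diced onion: 293 g; white rice: 1814 g; olive oil: 40 fl oz; diced carrots: 127 oz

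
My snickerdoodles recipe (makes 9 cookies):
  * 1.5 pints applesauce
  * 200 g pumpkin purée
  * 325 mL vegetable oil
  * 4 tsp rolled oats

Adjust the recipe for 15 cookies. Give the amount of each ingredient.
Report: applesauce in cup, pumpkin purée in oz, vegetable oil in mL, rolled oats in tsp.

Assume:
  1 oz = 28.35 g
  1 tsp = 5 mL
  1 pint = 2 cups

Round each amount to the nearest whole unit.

Scaling factor: 15/9 = 5/3.
applesauce: 1.5 pint × 5/3 × 2 cup/pint = 5 cup
pumpkin purée: 200 g × 5/3 ÷ 28.35 g/oz ≈ 12 oz
vegetable oil: 325 mL × 5/3 ≈ 542 mL
rolled oats: 4 tsp × 5/3 ≈ 7 tsp

applesauce: 5 cup; pumpkin purée: 12 oz; vegetable oil: 542 mL; rolled oats: 7 tsp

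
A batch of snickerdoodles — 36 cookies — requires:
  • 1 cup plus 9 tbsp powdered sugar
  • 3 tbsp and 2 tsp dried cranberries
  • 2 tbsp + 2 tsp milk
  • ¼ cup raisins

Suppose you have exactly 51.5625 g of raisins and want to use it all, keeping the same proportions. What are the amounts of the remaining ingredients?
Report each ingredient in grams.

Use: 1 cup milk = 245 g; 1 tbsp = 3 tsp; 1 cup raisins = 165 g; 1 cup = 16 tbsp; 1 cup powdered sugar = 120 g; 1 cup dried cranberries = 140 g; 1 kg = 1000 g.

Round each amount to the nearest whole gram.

powdered sugar: 234 g; dried cranberries: 40 g; milk: 51 g

The original recipe has 41.25 g of raisins, so the scaling factor is 51.5625 ÷ 41.25 = 5/4 = 1.25.
powdered sugar: (1 cup + 9 tbsp = 1.5625 cup) × 5/4 × 120 g/cup ≈ 234 g
dried cranberries: (3 tbsp + 2 tsp = 11/3 tbsp) × 5/4 ÷ 16 tbsp/cup × 140 g/cup ≈ 40 g
milk: (2 tbsp + 2 tsp = 8/3 tbsp) × 5/4 ÷ 16 tbsp/cup × 245 g/cup ≈ 51 g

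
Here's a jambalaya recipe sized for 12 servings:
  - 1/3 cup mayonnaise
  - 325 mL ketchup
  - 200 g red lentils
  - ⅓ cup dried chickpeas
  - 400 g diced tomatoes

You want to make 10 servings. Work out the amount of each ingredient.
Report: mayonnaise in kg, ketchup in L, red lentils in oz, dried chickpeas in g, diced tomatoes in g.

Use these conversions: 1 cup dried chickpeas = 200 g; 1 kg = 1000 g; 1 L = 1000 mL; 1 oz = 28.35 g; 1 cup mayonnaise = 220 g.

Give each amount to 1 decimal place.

Scaling factor: 10/12 = 5/6.
mayonnaise: 1/3 cup × 5/6 × 220 g/cup ÷ 1000 g/kg ≈ 0.1 kg
ketchup: 325 mL × 5/6 ÷ 1000 mL/L ≈ 0.3 L
red lentils: 200 g × 5/6 ÷ 28.35 g/oz ≈ 5.9 oz
dried chickpeas: 1/3 cup × 5/6 × 200 g/cup ≈ 55.6 g
diced tomatoes: 400 g × 5/6 ≈ 333.3 g

mayonnaise: 0.1 kg; ketchup: 0.3 L; red lentils: 5.9 oz; dried chickpeas: 55.6 g; diced tomatoes: 333.3 g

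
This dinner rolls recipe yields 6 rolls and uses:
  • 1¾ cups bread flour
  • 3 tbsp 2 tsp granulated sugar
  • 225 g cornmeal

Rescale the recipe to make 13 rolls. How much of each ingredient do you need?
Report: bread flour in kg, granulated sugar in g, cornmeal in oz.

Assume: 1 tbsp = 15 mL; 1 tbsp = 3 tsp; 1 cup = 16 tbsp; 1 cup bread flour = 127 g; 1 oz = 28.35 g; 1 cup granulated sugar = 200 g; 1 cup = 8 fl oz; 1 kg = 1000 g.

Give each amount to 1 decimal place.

bread flour: 0.5 kg; granulated sugar: 99.3 g; cornmeal: 17.2 oz

Scaling factor: 13/6.
bread flour: 1.75 cup × 13/6 × 127 g/cup ÷ 1000 g/kg ≈ 0.5 kg
granulated sugar: (3 tbsp + 2 tsp = 11/3 tbsp) × 13/6 ÷ 16 tbsp/cup × 200 g/cup ≈ 99.3 g
cornmeal: 225 g × 13/6 ÷ 28.35 g/oz ≈ 17.2 oz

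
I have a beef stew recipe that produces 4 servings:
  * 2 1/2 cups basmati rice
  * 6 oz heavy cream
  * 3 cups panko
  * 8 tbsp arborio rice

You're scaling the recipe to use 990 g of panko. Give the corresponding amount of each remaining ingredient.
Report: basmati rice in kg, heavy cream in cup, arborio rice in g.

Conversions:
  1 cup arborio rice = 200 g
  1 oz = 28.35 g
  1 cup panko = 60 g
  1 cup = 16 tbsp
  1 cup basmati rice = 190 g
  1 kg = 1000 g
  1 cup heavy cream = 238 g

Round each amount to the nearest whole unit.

basmati rice: 3 kg; heavy cream: 4 cup; arborio rice: 550 g

The original recipe has 180 g of panko, so the scaling factor is 990 ÷ 180 = 11/2 = 5.5.
basmati rice: 2.5 cup × 11/2 × 190 g/cup ÷ 1000 g/kg ≈ 3 kg
heavy cream: 6 oz × 11/2 × 28.35 g/oz ÷ 238 g/cup ≈ 4 cup
arborio rice: 8 tbsp × 11/2 ÷ 16 tbsp/cup × 200 g/cup = 550 g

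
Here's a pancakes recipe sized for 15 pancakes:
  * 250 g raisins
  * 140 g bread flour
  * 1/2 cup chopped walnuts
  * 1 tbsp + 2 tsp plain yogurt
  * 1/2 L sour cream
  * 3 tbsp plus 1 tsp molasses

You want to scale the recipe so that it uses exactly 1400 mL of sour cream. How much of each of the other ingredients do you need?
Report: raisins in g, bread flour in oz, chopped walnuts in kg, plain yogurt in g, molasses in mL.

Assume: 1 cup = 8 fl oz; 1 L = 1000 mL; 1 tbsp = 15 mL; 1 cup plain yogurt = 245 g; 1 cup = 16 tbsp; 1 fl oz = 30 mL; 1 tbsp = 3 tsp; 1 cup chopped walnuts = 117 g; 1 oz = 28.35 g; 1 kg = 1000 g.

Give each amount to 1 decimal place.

The original recipe has 500 mL of sour cream, so the scaling factor is 1400 ÷ 500 = 14/5 = 2.8.
raisins: 250 g × 14/5 = 700.0 g
bread flour: 140 g × 14/5 ÷ 28.35 g/oz ≈ 13.8 oz
chopped walnuts: 0.5 cup × 14/5 × 117 g/cup ÷ 1000 g/kg ≈ 0.2 kg
plain yogurt: (1 tbsp + 2 tsp = 5/3 tbsp) × 14/5 ÷ 16 tbsp/cup × 245 g/cup ≈ 71.5 g
molasses: (3 tbsp + 1 tsp = 10/3 tbsp) × 14/5 × 15 mL/tbsp = 140.0 mL

raisins: 700.0 g; bread flour: 13.8 oz; chopped walnuts: 0.2 kg; plain yogurt: 71.5 g; molasses: 140.0 mL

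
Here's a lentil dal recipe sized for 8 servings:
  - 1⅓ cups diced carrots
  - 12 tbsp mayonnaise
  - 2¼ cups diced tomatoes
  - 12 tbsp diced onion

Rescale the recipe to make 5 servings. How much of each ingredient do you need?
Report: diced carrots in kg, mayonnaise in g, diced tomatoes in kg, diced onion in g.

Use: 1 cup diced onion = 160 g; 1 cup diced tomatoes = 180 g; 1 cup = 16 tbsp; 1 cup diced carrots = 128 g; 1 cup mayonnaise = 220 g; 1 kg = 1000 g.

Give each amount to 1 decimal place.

diced carrots: 0.1 kg; mayonnaise: 103.1 g; diced tomatoes: 0.3 kg; diced onion: 75.0 g

Scaling factor: 5/8 = 0.625.
diced carrots: 4/3 cup × 5/8 × 128 g/cup ÷ 1000 g/kg ≈ 0.1 kg
mayonnaise: 12 tbsp × 5/8 ÷ 16 tbsp/cup × 220 g/cup ≈ 103.1 g
diced tomatoes: 2.25 cup × 5/8 × 180 g/cup ÷ 1000 g/kg ≈ 0.3 kg
diced onion: 12 tbsp × 5/8 ÷ 16 tbsp/cup × 160 g/cup = 75.0 g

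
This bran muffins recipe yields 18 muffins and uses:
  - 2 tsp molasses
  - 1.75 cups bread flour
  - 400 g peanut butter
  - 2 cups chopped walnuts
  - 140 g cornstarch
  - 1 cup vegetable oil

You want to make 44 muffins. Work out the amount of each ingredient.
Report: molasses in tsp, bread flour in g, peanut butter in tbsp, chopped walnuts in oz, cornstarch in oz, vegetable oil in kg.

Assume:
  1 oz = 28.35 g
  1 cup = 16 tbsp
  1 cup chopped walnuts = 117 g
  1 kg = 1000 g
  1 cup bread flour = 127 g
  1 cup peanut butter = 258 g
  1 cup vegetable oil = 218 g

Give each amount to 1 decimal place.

Scaling factor: 44/18 = 22/9.
molasses: 2 tsp × 22/9 ≈ 4.9 tsp
bread flour: 1.75 cup × 22/9 × 127 g/cup ≈ 543.3 g
peanut butter: 400 g × 22/9 ÷ 258 g/cup × 16 tbsp/cup ≈ 60.6 tbsp
chopped walnuts: 2 cup × 22/9 × 117 g/cup ÷ 28.35 g/oz ≈ 20.2 oz
cornstarch: 140 g × 22/9 ÷ 28.35 g/oz ≈ 12.1 oz
vegetable oil: 1 cup × 22/9 × 218 g/cup ÷ 1000 g/kg ≈ 0.5 kg

molasses: 4.9 tsp; bread flour: 543.3 g; peanut butter: 60.6 tbsp; chopped walnuts: 20.2 oz; cornstarch: 12.1 oz; vegetable oil: 0.5 kg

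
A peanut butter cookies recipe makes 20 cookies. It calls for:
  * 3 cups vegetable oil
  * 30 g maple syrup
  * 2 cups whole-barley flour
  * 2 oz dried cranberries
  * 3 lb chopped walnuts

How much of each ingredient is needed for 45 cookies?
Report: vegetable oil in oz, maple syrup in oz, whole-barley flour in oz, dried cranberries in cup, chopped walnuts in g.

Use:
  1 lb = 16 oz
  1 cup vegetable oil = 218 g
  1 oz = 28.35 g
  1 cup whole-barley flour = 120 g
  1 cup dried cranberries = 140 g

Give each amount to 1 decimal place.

Scaling factor: 45/20 = 9/4 = 2.25.
vegetable oil: 3 cup × 9/4 × 218 g/cup ÷ 28.35 g/oz ≈ 51.9 oz
maple syrup: 30 g × 9/4 ÷ 28.35 g/oz ≈ 2.4 oz
whole-barley flour: 2 cup × 9/4 × 120 g/cup ÷ 28.35 g/oz ≈ 19.0 oz
dried cranberries: 2 oz × 9/4 × 28.35 g/oz ÷ 140 g/cup ≈ 0.9 cup
chopped walnuts: 3 lb × 9/4 × 16 oz/lb × 28.35 g/oz = 3061.8 g

vegetable oil: 51.9 oz; maple syrup: 2.4 oz; whole-barley flour: 19.0 oz; dried cranberries: 0.9 cup; chopped walnuts: 3061.8 g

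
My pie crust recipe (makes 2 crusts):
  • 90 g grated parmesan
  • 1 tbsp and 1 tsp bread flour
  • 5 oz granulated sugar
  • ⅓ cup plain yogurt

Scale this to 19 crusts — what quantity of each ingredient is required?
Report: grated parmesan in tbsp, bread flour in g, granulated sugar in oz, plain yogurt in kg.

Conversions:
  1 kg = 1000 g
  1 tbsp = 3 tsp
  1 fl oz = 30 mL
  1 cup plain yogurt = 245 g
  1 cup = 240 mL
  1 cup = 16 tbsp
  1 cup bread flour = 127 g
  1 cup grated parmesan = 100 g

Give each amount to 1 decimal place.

grated parmesan: 136.8 tbsp; bread flour: 100.5 g; granulated sugar: 47.5 oz; plain yogurt: 0.8 kg

Scaling factor: 19/2 = 9.5.
grated parmesan: 90 g × 19/2 ÷ 100 g/cup × 16 tbsp/cup = 136.8 tbsp
bread flour: (1 tbsp + 1 tsp = 4/3 tbsp) × 19/2 ÷ 16 tbsp/cup × 127 g/cup ≈ 100.5 g
granulated sugar: 5 oz × 19/2 = 47.5 oz
plain yogurt: 1/3 cup × 19/2 × 245 g/cup ÷ 1000 g/kg ≈ 0.8 kg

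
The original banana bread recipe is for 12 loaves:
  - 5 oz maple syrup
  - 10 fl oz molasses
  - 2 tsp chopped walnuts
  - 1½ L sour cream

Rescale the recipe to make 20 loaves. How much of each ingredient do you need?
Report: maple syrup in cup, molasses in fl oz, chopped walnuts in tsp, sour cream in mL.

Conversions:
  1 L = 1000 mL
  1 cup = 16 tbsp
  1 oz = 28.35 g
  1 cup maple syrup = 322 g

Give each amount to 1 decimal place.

Scaling factor: 20/12 = 5/3.
maple syrup: 5 oz × 5/3 × 28.35 g/oz ÷ 322 g/cup ≈ 0.7 cup
molasses: 10 fl oz × 5/3 ≈ 16.7 fl oz
chopped walnuts: 2 tsp × 5/3 ≈ 3.3 tsp
sour cream: 1.5 L × 5/3 × 1000 mL/L = 2500.0 mL

maple syrup: 0.7 cup; molasses: 16.7 fl oz; chopped walnuts: 3.3 tsp; sour cream: 2500.0 mL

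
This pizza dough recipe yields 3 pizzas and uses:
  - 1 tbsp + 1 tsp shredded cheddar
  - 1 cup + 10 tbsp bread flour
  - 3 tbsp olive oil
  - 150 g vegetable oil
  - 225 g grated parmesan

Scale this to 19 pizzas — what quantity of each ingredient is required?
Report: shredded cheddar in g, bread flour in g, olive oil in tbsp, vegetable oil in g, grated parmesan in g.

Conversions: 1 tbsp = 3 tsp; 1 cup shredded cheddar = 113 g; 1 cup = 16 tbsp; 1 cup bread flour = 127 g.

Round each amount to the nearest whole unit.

shredded cheddar: 60 g; bread flour: 1307 g; olive oil: 19 tbsp; vegetable oil: 950 g; grated parmesan: 1425 g

Scaling factor: 19/3.
shredded cheddar: (1 tbsp + 1 tsp = 4/3 tbsp) × 19/3 ÷ 16 tbsp/cup × 113 g/cup ≈ 60 g
bread flour: (1 cup + 10 tbsp = 1.625 cup) × 19/3 × 127 g/cup ≈ 1307 g
olive oil: 3 tbsp × 19/3 = 19 tbsp
vegetable oil: 150 g × 19/3 = 950 g
grated parmesan: 225 g × 19/3 = 1425 g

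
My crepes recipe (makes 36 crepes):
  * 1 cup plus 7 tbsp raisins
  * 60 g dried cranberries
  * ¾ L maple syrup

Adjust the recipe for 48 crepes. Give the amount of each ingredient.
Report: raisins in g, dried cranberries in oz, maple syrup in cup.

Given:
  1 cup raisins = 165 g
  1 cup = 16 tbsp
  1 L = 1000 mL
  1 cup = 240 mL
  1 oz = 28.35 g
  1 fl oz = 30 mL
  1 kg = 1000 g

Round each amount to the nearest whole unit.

raisins: 316 g; dried cranberries: 3 oz; maple syrup: 4 cup

Scaling factor: 48/36 = 4/3.
raisins: (1 cup + 7 tbsp = 1.4375 cup) × 4/3 × 165 g/cup ≈ 316 g
dried cranberries: 60 g × 4/3 ÷ 28.35 g/oz ≈ 3 oz
maple syrup: 0.75 L × 4/3 × 1000 mL/L ÷ 240 mL/cup ≈ 4 cup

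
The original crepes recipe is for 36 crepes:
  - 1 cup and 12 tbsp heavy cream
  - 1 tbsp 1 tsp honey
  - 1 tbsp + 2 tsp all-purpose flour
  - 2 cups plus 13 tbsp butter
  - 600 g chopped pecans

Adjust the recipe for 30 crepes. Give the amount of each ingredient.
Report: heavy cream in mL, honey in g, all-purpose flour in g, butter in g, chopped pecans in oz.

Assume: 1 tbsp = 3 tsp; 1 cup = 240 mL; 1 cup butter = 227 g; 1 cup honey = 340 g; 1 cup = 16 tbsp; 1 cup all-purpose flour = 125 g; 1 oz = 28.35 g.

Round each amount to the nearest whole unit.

heavy cream: 350 mL; honey: 24 g; all-purpose flour: 11 g; butter: 532 g; chopped pecans: 18 oz

Scaling factor: 30/36 = 5/6.
heavy cream: (1 cup + 12 tbsp = 1.75 cup) × 5/6 × 240 mL/cup = 350 mL
honey: (1 tbsp + 1 tsp = 4/3 tbsp) × 5/6 ÷ 16 tbsp/cup × 340 g/cup ≈ 24 g
all-purpose flour: (1 tbsp + 2 tsp = 5/3 tbsp) × 5/6 ÷ 16 tbsp/cup × 125 g/cup ≈ 11 g
butter: (2 cup + 13 tbsp = 2.8125 cup) × 5/6 × 227 g/cup ≈ 532 g
chopped pecans: 600 g × 5/6 ÷ 28.35 g/oz ≈ 18 oz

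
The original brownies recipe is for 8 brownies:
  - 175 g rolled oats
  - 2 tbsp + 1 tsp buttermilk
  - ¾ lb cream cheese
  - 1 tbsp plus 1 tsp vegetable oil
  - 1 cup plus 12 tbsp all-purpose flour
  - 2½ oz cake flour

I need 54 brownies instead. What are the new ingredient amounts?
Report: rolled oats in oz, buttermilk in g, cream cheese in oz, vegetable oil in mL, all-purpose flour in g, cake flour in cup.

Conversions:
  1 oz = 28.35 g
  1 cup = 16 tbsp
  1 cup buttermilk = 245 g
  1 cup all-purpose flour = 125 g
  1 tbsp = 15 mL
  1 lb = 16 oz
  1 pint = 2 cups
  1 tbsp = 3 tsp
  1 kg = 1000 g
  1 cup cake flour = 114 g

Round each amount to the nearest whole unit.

Scaling factor: 54/8 = 27/4 = 6.75.
rolled oats: 175 g × 27/4 ÷ 28.35 g/oz ≈ 42 oz
buttermilk: (2 tbsp + 1 tsp = 7/3 tbsp) × 27/4 ÷ 16 tbsp/cup × 245 g/cup ≈ 241 g
cream cheese: 0.75 lb × 27/4 × 16 oz/lb = 81 oz
vegetable oil: (1 tbsp + 1 tsp = 4/3 tbsp) × 27/4 × 15 mL/tbsp = 135 mL
all-purpose flour: (1 cup + 12 tbsp = 1.75 cup) × 27/4 × 125 g/cup ≈ 1477 g
cake flour: 2.5 oz × 27/4 × 28.35 g/oz ÷ 114 g/cup ≈ 4 cup

rolled oats: 42 oz; buttermilk: 241 g; cream cheese: 81 oz; vegetable oil: 135 mL; all-purpose flour: 1477 g; cake flour: 4 cup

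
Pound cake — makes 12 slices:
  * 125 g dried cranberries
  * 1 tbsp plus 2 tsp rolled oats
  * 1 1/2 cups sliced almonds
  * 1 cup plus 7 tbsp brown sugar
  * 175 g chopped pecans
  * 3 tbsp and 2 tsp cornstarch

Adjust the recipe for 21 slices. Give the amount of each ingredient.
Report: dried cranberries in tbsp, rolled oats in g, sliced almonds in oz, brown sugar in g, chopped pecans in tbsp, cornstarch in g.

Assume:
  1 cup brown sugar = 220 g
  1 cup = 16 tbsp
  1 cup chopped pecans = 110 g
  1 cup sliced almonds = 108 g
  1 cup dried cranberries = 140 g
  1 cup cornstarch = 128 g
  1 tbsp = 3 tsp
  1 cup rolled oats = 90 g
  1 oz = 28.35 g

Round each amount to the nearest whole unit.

Scaling factor: 21/12 = 7/4 = 1.75.
dried cranberries: 125 g × 7/4 ÷ 140 g/cup × 16 tbsp/cup = 25 tbsp
rolled oats: (1 tbsp + 2 tsp = 5/3 tbsp) × 7/4 ÷ 16 tbsp/cup × 90 g/cup ≈ 16 g
sliced almonds: 1.5 cup × 7/4 × 108 g/cup ÷ 28.35 g/oz = 10 oz
brown sugar: (1 cup + 7 tbsp = 1.4375 cup) × 7/4 × 220 g/cup ≈ 553 g
chopped pecans: 175 g × 7/4 ÷ 110 g/cup × 16 tbsp/cup ≈ 45 tbsp
cornstarch: (3 tbsp + 2 tsp = 11/3 tbsp) × 7/4 ÷ 16 tbsp/cup × 128 g/cup ≈ 51 g

dried cranberries: 25 tbsp; rolled oats: 16 g; sliced almonds: 10 oz; brown sugar: 553 g; chopped pecans: 45 tbsp; cornstarch: 51 g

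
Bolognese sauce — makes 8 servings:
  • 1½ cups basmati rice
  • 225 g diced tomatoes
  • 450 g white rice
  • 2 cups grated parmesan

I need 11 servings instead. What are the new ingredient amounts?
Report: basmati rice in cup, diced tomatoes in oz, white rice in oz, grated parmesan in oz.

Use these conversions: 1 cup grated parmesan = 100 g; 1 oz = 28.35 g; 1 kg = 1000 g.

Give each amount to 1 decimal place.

Scaling factor: 11/8 = 1.375.
basmati rice: 1.5 cup × 11/8 ≈ 2.1 cup
diced tomatoes: 225 g × 11/8 ÷ 28.35 g/oz ≈ 10.9 oz
white rice: 450 g × 11/8 ÷ 28.35 g/oz ≈ 21.8 oz
grated parmesan: 2 cup × 11/8 × 100 g/cup ÷ 28.35 g/oz ≈ 9.7 oz

basmati rice: 2.1 cup; diced tomatoes: 10.9 oz; white rice: 21.8 oz; grated parmesan: 9.7 oz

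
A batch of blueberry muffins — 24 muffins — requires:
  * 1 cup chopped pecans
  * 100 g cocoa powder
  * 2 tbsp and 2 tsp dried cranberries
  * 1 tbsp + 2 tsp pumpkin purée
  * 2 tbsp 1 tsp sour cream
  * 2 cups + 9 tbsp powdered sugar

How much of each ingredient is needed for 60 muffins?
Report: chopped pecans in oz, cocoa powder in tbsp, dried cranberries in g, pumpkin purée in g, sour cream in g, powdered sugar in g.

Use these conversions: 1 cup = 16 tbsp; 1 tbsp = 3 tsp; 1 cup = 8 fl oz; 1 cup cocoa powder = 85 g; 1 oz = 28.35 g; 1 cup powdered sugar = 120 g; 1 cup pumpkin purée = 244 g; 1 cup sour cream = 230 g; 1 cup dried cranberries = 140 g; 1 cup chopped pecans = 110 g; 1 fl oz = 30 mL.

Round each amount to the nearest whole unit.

chopped pecans: 10 oz; cocoa powder: 47 tbsp; dried cranberries: 58 g; pumpkin purée: 64 g; sour cream: 84 g; powdered sugar: 769 g

Scaling factor: 60/24 = 5/2 = 2.5.
chopped pecans: 1 cup × 5/2 × 110 g/cup ÷ 28.35 g/oz ≈ 10 oz
cocoa powder: 100 g × 5/2 ÷ 85 g/cup × 16 tbsp/cup ≈ 47 tbsp
dried cranberries: (2 tbsp + 2 tsp = 8/3 tbsp) × 5/2 ÷ 16 tbsp/cup × 140 g/cup ≈ 58 g
pumpkin purée: (1 tbsp + 2 tsp = 5/3 tbsp) × 5/2 ÷ 16 tbsp/cup × 244 g/cup ≈ 64 g
sour cream: (2 tbsp + 1 tsp = 7/3 tbsp) × 5/2 ÷ 16 tbsp/cup × 230 g/cup ≈ 84 g
powdered sugar: (2 cup + 9 tbsp = 2.5625 cup) × 5/2 × 120 g/cup ≈ 769 g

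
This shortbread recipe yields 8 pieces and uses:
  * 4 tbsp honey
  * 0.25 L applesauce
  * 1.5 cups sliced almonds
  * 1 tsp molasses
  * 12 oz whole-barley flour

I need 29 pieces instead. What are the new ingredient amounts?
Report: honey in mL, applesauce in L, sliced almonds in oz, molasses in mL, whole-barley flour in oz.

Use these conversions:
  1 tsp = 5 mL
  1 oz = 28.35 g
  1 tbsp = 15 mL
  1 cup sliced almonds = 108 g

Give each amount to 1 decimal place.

Scaling factor: 29/8 = 3.625.
honey: 4 tbsp × 29/8 × 15 mL/tbsp = 217.5 mL
applesauce: 0.25 L × 29/8 ≈ 0.9 L
sliced almonds: 1.5 cup × 29/8 × 108 g/cup ÷ 28.35 g/oz ≈ 20.7 oz
molasses: 1 tsp × 29/8 × 5 mL/tsp ≈ 18.1 mL
whole-barley flour: 12 oz × 29/8 = 43.5 oz

honey: 217.5 mL; applesauce: 0.9 L; sliced almonds: 20.7 oz; molasses: 18.1 mL; whole-barley flour: 43.5 oz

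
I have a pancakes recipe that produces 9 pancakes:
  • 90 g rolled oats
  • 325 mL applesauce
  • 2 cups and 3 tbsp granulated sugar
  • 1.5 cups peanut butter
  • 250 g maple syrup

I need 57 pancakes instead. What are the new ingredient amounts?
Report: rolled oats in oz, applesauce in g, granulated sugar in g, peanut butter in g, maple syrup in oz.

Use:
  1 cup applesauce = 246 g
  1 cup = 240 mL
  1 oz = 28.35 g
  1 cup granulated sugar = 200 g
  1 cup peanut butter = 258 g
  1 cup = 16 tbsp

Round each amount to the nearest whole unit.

rolled oats: 20 oz; applesauce: 2110 g; granulated sugar: 2771 g; peanut butter: 2451 g; maple syrup: 56 oz

Scaling factor: 57/9 = 19/3.
rolled oats: 90 g × 19/3 ÷ 28.35 g/oz ≈ 20 oz
applesauce: 325 mL × 19/3 ÷ 240 mL/cup × 246 g/cup ≈ 2110 g
granulated sugar: (2 cup + 3 tbsp = 2.1875 cup) × 19/3 × 200 g/cup ≈ 2771 g
peanut butter: 1.5 cup × 19/3 × 258 g/cup = 2451 g
maple syrup: 250 g × 19/3 ÷ 28.35 g/oz ≈ 56 oz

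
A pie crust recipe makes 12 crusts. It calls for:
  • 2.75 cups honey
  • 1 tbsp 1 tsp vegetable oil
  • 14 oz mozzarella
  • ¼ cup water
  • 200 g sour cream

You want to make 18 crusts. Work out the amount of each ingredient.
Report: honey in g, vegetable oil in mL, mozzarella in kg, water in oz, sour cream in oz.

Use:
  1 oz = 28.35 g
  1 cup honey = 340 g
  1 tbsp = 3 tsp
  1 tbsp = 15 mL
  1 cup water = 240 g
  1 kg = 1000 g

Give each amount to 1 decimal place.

Scaling factor: 18/12 = 3/2 = 1.5.
honey: 2.75 cup × 3/2 × 340 g/cup = 1402.5 g
vegetable oil: (1 tbsp + 1 tsp = 4/3 tbsp) × 3/2 × 15 mL/tbsp = 30.0 mL
mozzarella: 14 oz × 3/2 × 28.35 g/oz ÷ 1000 g/kg ≈ 0.6 kg
water: 0.25 cup × 3/2 × 240 g/cup ÷ 28.35 g/oz ≈ 3.2 oz
sour cream: 200 g × 3/2 ÷ 28.35 g/oz ≈ 10.6 oz

honey: 1402.5 g; vegetable oil: 30.0 mL; mozzarella: 0.6 kg; water: 3.2 oz; sour cream: 10.6 oz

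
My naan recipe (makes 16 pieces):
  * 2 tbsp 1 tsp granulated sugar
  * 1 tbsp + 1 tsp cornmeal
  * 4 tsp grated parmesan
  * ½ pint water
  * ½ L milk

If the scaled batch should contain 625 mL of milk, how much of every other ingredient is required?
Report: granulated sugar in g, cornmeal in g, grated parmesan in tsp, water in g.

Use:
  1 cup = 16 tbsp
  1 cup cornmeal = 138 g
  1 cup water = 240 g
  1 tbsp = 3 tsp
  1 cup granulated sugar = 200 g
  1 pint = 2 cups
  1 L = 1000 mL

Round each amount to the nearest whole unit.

The original recipe has 500 mL of milk, so the scaling factor is 625 ÷ 500 = 5/4 = 1.25.
granulated sugar: (2 tbsp + 1 tsp = 7/3 tbsp) × 5/4 ÷ 16 tbsp/cup × 200 g/cup ≈ 36 g
cornmeal: (1 tbsp + 1 tsp = 4/3 tbsp) × 5/4 ÷ 16 tbsp/cup × 138 g/cup ≈ 14 g
grated parmesan: 4 tsp × 5/4 = 5 tsp
water: 0.5 pint × 5/4 × 2 cup/pint × 240 g/cup = 300 g

granulated sugar: 36 g; cornmeal: 14 g; grated parmesan: 5 tsp; water: 300 g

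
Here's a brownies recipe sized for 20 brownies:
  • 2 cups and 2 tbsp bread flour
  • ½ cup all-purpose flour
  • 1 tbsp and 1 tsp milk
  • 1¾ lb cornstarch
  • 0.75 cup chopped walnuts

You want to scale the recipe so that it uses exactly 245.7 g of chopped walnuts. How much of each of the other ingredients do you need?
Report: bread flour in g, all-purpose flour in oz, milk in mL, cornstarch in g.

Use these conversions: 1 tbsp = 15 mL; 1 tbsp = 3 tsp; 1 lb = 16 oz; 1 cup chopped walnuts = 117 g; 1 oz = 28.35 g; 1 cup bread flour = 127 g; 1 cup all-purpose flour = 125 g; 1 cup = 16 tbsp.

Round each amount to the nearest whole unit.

bread flour: 756 g; all-purpose flour: 6 oz; milk: 56 mL; cornstarch: 2223 g

The original recipe has 87.75 g of chopped walnuts, so the scaling factor is 245.7 ÷ 87.75 = 14/5 = 2.8.
bread flour: (2 cup + 2 tbsp = 2.125 cup) × 14/5 × 127 g/cup ≈ 756 g
all-purpose flour: 0.5 cup × 14/5 × 125 g/cup ÷ 28.35 g/oz ≈ 6 oz
milk: (1 tbsp + 1 tsp = 4/3 tbsp) × 14/5 × 15 mL/tbsp = 56 mL
cornstarch: 1.75 lb × 14/5 × 16 oz/lb × 28.35 g/oz ≈ 2223 g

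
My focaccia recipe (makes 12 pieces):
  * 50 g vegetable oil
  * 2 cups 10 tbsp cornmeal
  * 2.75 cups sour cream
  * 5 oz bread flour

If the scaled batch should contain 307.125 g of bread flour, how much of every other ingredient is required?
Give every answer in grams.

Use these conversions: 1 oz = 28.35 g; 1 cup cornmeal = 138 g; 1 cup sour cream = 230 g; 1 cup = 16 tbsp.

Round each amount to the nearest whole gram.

vegetable oil: 108 g; cornmeal: 785 g; sour cream: 1370 g

The original recipe has 141.75 g of bread flour, so the scaling factor is 307.125 ÷ 141.75 = 13/6.
vegetable oil: 50 g × 13/6 ≈ 108 g
cornmeal: (2 cup + 10 tbsp = 2.625 cup) × 13/6 × 138 g/cup ≈ 785 g
sour cream: 2.75 cup × 13/6 × 230 g/cup ≈ 1370 g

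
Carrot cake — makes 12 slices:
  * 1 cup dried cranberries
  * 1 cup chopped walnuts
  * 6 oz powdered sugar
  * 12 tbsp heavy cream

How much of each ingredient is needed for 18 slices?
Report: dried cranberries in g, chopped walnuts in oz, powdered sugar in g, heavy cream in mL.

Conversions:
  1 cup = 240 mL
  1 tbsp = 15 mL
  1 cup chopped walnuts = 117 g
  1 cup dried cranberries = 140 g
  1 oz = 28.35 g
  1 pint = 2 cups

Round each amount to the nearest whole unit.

Scaling factor: 18/12 = 3/2 = 1.5.
dried cranberries: 1 cup × 3/2 × 140 g/cup = 210 g
chopped walnuts: 1 cup × 3/2 × 117 g/cup ÷ 28.35 g/oz ≈ 6 oz
powdered sugar: 6 oz × 3/2 × 28.35 g/oz ≈ 255 g
heavy cream: 12 tbsp × 3/2 × 15 mL/tbsp = 270 mL

dried cranberries: 210 g; chopped walnuts: 6 oz; powdered sugar: 255 g; heavy cream: 270 mL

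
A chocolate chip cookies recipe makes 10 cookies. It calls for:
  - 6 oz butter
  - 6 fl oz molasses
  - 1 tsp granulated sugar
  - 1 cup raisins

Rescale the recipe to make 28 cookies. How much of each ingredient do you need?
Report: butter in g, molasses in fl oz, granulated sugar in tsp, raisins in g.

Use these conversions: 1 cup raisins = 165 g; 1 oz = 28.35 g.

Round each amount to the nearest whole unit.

Scaling factor: 28/10 = 14/5 = 2.8.
butter: 6 oz × 14/5 × 28.35 g/oz ≈ 476 g
molasses: 6 fl oz × 14/5 ≈ 17 fl oz
granulated sugar: 1 tsp × 14/5 ≈ 3 tsp
raisins: 1 cup × 14/5 × 165 g/cup = 462 g

butter: 476 g; molasses: 17 fl oz; granulated sugar: 3 tsp; raisins: 462 g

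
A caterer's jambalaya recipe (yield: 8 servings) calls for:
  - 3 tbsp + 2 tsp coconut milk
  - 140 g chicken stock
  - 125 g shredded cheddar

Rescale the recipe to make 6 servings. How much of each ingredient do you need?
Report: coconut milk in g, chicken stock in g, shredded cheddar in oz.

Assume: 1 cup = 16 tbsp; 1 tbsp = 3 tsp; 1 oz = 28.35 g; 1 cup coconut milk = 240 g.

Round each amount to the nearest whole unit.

coconut milk: 41 g; chicken stock: 105 g; shredded cheddar: 3 oz

Scaling factor: 6/8 = 3/4 = 0.75.
coconut milk: (3 tbsp + 2 tsp = 11/3 tbsp) × 3/4 ÷ 16 tbsp/cup × 240 g/cup ≈ 41 g
chicken stock: 140 g × 3/4 = 105 g
shredded cheddar: 125 g × 3/4 ÷ 28.35 g/oz ≈ 3 oz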